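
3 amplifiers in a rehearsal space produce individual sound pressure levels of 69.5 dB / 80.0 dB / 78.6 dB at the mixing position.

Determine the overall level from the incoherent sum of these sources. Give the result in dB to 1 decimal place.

Converting to relative power and adding: 10^(69.5/10) + 10^(80.0/10) + 10^(78.6/10) = 1.814e+08.
L_total = 10·log₁₀(1.814e+08) = 82.6 dB.

82.6 dB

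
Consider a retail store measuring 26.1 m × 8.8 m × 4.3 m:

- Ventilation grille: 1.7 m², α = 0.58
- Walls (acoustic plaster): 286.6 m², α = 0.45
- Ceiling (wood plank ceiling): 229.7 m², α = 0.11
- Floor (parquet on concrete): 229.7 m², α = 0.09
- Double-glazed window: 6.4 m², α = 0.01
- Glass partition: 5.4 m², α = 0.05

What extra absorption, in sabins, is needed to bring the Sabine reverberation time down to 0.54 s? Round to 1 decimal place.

A₁ = Σ Sᵢαᵢ = 1.7*0.58 + 286.6*0.45 + 229.7*0.11 + 229.7*0.09 + 6.4*0.01 + 5.4*0.05 = 176.230 sabins.
Target A₂ = 0.161·987.624/0.54 = 294.458 sabins (V = 987.624 m³).
Additional absorption ΔA = 294.458 − 176.230 = 118.2 sabins.

118.2 sabins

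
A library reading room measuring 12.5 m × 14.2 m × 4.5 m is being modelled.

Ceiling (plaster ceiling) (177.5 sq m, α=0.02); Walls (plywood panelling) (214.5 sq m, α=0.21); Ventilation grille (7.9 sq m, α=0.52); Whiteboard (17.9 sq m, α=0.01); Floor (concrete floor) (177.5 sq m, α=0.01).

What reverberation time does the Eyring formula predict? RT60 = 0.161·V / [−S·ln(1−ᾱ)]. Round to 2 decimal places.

Total surface area S = 177.5 + 214.5 + 7.9 + 17.9 + 177.5 = 595.3 sq m.
Absorption A = 177.5·0.02 + 214.5·0.21 + 7.9·0.52 + 17.9·0.01 + 177.5·0.01 = 54.657 sabins.
ᾱ = 54.657 / 595.3 = 0.0918.
Eyring denominator: −S ln(1−ᾱ) = 57.322.
V = 12.5 × 14.2 × 4.5 = 798.75 m³.
RT60 = 0.161 × 798.75 / 57.322 = 2.24 s.

2.24 s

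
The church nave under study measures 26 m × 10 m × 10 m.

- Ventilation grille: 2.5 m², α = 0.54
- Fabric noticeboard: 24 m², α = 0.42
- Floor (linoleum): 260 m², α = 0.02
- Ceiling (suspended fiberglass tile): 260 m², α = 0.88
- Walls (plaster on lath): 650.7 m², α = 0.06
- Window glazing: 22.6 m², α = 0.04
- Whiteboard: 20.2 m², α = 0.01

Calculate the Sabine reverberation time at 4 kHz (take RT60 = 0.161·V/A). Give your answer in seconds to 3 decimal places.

Summing Sᵢαᵢ: 1.350 + 10.080 + 5.200 + 228.800 + 39.042 + 0.904 + 0.202 → A = 285.578 sabins.
Room volume: 2600 m³.
T = 0.161 V/A = 0.161·2600/285.578 = 1.466 s.

1.466 seconds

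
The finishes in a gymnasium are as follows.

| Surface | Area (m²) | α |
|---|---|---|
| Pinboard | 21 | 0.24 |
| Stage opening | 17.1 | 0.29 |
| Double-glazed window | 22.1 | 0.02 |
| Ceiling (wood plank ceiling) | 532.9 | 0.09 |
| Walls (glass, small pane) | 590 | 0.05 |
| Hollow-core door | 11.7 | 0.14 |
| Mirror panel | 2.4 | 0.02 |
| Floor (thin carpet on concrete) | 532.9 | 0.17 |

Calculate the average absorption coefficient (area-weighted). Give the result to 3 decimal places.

0.104

S = Σ Sᵢ = 21 + 17.1 + 22.1 + 532.9 + 590 + 11.7 + 2.4 + 532.9 = 1730.1 m².
Σ(Sᵢαᵢ) = 21×0.24 + 17.1×0.29 + 22.1×0.02 + 532.9×0.09 + 590×0.05 + 11.7×0.14 + 2.4×0.02 + 532.9×0.17 = 180.181.
ᾱ = 180.181 / 1730.1 = 0.104.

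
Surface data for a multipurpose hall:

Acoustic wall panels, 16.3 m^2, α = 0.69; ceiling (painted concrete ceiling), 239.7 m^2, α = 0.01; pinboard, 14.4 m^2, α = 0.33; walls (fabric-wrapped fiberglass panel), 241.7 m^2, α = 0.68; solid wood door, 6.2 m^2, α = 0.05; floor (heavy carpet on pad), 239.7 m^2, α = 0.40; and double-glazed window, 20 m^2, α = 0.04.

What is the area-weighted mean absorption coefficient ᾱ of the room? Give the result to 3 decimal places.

Total surface area S = 778.0 m^2.
A = 16.3·0.69 + 239.7·0.01 + 14.4·0.33 + 241.7·0.68 + 6.2·0.05 + 239.7·0.40 + 20·0.04 = 279.742 sabins.
ᾱ = A/S = 0.360.

0.360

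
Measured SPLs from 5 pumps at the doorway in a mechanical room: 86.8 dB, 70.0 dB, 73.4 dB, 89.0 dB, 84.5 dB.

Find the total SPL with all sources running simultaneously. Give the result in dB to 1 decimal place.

Sum in the linear (power) domain: Σ 10^(Lᵢ/10) = 10^(86.8/10) + 10^(70.0/10) + 10^(73.4/10) + 10^(89.0/10) + 10^(84.5/10) = 1.587e+09.
L_total = 10·log₁₀(1.587e+09) = 92.0 dB.

92.0 dB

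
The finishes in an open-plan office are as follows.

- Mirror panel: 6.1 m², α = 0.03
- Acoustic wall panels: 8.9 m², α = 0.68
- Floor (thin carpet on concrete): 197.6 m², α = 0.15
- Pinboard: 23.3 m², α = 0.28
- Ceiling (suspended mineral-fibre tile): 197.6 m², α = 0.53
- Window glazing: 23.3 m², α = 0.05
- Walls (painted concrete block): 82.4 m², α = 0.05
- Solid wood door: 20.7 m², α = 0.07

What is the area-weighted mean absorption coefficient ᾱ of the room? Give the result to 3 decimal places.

Total surface area S = 559.9 m².
Σ(Sᵢαᵢ) = 6.1·0.03 + 8.9·0.68 + 197.6·0.15 + 23.3·0.28 + 197.6·0.53 + 23.3·0.05 + 82.4·0.05 + 20.7·0.07 = 153.861.
ᾱ = 153.861 / 559.9 = 0.275.

0.275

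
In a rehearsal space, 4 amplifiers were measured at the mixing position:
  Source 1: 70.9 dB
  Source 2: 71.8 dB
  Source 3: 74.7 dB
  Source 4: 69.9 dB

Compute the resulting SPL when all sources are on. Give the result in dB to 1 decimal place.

78.2 dB

Sum in the linear (power) domain: Σ 10^(Lᵢ/10) = 10^(70.9/10) + 10^(71.8/10) + 10^(74.7/10) + 10^(69.9/10) = 6.672e+07.
Combined level = 10 log₁₀(6.672e+07) = 78.2 dB.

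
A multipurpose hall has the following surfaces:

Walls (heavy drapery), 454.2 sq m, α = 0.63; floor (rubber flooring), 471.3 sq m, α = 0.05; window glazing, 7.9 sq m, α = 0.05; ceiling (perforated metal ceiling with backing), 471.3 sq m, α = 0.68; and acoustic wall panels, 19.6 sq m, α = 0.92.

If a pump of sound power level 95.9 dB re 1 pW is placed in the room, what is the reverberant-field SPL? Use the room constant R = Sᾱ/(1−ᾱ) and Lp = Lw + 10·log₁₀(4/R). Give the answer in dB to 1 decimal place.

71.2 dB

Σ(Sᵢαᵢ) = 454.2×0.63 + 471.3×0.05 + 7.9×0.05 + 471.3×0.68 + 19.6×0.92 = 648.622; total area S = 1424.3 sq m.
ᾱ = 648.622/1424.3 = 0.4554; R = Sᾱ/(1−ᾱ) = 648.622/(1−0.4554) = 1191.006 sq m.
Lp = 95.9 + 10·log₁₀(4/1191.006) = 95.9 + (-24.74) = 71.2 dB.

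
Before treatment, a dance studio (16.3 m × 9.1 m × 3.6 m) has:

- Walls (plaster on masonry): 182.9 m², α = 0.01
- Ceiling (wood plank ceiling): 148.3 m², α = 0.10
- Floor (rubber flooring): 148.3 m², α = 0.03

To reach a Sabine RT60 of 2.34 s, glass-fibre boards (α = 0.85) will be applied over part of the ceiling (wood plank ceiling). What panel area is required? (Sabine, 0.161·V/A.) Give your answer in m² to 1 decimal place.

Total absorption A₁ = 182.9×0.01 + 148.3×0.10 + 148.3×0.03
  = 1.829 + 14.830 + 4.449 = 21.108 m² sabins.
V = 533.988 m³. Target absorption A₂ = 0.161 × 533.988 / 2.34 = 36.740 sabins.
Absorption to add: 36.740 − 21.108 = 15.632 sabins.
Net gain per m²: Δα = 0.85 − 0.10 = 0.75.
Panel area = 15.632 / 0.75 = 20.8 m².

20.8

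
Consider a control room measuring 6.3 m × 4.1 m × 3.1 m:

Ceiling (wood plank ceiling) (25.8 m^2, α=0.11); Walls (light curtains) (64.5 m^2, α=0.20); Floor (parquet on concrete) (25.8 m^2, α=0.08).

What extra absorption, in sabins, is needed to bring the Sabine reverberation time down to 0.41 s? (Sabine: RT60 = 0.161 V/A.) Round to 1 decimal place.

13.6 sabins

Summing Sᵢαᵢ: 2.838 + 12.900 + 2.064 → A₁ = 17.802 sabins.
Target A₂ = 0.161·80.073/0.41 = 31.443 sabins (V = 80.073 m³).
ΔA = A₂ − A₁ = 31.443 − 17.802 = 13.6 sabins.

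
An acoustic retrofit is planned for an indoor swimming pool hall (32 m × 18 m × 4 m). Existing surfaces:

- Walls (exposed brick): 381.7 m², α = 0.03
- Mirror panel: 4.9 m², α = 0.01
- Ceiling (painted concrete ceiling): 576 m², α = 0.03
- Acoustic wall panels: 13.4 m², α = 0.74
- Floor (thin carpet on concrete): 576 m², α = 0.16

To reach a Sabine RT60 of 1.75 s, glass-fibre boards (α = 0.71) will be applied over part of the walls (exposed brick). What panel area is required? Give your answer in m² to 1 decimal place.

Summing Sᵢαᵢ: 11.451 + 0.049 + 17.280 + 9.916 + 92.160 → A₁ = 130.856 sabins.
V = 2304 m³. Target absorption A₂ = 0.161 × 2304 / 1.75 = 211.968 sabins.
Absorption to add: 211.968 − 130.856 = 81.112 sabins.
Each m² of panel replacing the walls (exposed brick) adds (0.71 − 0.03) = 0.68 sabins.
Area = ΔA/Δα = 81.112/0.68 = 119.3 m².

119.3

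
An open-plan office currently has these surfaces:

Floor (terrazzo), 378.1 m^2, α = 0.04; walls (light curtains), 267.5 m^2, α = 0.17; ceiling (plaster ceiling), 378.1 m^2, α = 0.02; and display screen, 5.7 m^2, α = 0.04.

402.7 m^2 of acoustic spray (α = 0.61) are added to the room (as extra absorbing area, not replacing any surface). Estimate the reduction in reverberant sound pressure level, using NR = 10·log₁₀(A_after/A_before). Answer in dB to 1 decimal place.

Equivalent absorption area: A_before = 378.1×0.04 + 267.5×0.17 + 378.1×0.02 + 5.7×0.04 = 68.389 m^2.
Treatment contributes 402.7·0.61 = 245.647 sabins.
A_after = 68.389 + 245.647 = 314.036 sabins.
Reduction = 10 log₁₀(A_after/A_before) = 10 log₁₀(4.5919) = 6.6 dB.

6.6 dB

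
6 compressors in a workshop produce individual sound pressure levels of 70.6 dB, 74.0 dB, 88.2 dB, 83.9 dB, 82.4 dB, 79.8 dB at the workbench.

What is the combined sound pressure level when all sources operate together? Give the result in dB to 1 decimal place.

Sum in the linear (power) domain: Σ 10^(Lᵢ/10) = 10^(70.6/10) + 10^(74.0/10) + 10^(88.2/10) + 10^(83.9/10) + 10^(82.4/10) + 10^(79.8/10) = 1.212e+09.
Back to dB: 10·log₁₀ Σ = 90.8 dB.

90.8 dB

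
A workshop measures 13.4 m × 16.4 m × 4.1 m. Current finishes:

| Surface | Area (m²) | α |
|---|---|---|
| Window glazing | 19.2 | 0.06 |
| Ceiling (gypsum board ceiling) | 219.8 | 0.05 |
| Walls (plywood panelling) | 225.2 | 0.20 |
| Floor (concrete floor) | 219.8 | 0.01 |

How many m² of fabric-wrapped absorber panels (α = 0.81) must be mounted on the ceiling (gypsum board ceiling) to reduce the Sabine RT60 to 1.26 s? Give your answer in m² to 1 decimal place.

73.4

Total absorption A₁ = 19.2×0.06 + 219.8×0.05 + 225.2×0.20 + 219.8×0.01
  = 1.152 + 10.990 + 45.040 + 2.198 = 59.380 m² sabins.
V = 901.016 m³. Target absorption A₂ = 0.161 × 901.016 / 1.26 = 115.130 sabins.
ΔA needed = 115.130 − 59.380 = 55.750 sabins.
Each m² of panel replacing the ceiling (gypsum board ceiling) adds (0.81 − 0.05) = 0.76 sabins.
Panel area = 55.750 / 0.76 = 73.4 m².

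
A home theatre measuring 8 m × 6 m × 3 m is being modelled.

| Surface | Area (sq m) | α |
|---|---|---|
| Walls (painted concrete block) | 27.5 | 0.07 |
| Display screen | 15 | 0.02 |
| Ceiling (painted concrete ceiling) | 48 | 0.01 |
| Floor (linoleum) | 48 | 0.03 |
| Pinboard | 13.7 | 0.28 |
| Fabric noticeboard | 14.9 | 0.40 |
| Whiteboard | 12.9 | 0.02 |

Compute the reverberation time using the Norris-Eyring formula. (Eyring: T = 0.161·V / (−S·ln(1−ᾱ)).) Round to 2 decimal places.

1.57 s

Total surface area S = 27.5 + 15 + 48 + 48 + 13.7 + 14.9 + 12.9 = 180.0 sq m.
Absorption A = 27.5×0.07 + 15×0.02 + 48×0.01 + 48×0.03 + 13.7×0.28 + 14.9×0.40 + 12.9×0.02 = 14.199 sabins.
ᾱ = 14.199 / 180.0 = 0.0789.
Eyring denominator: −S ln(1−ᾱ) = 14.794.
V = 8 × 6 × 3 = 144 m³.
RT60 = 0.161 × 144 / 14.794 = 1.57 s.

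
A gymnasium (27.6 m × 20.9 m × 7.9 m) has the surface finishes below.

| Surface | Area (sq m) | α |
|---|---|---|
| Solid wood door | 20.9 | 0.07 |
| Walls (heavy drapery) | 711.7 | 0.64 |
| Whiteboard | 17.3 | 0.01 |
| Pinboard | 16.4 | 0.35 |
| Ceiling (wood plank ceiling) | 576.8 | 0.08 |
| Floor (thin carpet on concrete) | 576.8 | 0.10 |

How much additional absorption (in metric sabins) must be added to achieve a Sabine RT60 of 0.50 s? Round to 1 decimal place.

Summing Sᵢαᵢ: 1.463 + 455.488 + 0.173 + 5.740 + 46.144 + 57.680 → A₁ = 566.688 sabins.
Target A₂ = 0.161·4557.036/0.50 = 1467.366 sabins (V = 4557.036 m³).
ΔA = A₂ − A₁ = 1467.366 − 566.688 = 900.7 sabins.

900.7 sabins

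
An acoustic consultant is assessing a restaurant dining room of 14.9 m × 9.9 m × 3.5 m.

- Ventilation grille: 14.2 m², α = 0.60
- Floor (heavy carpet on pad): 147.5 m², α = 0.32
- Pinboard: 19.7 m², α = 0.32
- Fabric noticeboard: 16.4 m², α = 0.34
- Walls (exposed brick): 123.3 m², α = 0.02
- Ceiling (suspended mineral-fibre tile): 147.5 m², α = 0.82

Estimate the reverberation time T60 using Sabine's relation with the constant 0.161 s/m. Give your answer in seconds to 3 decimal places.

Equivalent absorption area: A = 14.2×0.60 + 147.5×0.32 + 19.7×0.32 + 16.4×0.34 + 123.3×0.02 + 147.5×0.82 = 191.016 m².
Volume V = 14.9 × 9.9 × 3.5 = 516.285 m³.
T = 0.161 V/A = 0.161·516.285/191.016 = 0.435 s.

0.435 sec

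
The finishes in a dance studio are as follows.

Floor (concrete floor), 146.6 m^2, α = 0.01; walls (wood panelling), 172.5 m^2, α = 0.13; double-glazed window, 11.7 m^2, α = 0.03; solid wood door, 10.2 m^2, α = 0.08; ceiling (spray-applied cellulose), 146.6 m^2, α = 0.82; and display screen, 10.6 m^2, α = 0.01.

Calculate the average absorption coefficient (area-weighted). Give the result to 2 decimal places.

0.29

Total surface area S = 498.2 m^2.
A = 146.6·0.01 + 172.5·0.13 + 11.7·0.03 + 10.2·0.08 + 146.6·0.82 + 10.6·0.01 = 145.376 sabins.
ᾱ = 145.376 / 498.2 = 0.29.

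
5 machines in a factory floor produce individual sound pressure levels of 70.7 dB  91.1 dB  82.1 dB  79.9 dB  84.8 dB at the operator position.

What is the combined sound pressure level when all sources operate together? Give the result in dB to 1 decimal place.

Sum in the linear (power) domain: Σ 10^(Lᵢ/10) = 10^(70.7/10) + 10^(91.1/10) + 10^(82.1/10) + 10^(79.9/10) + 10^(84.8/10) = 1.862e+09.
L_total = 10·log₁₀(1.862e+09) = 92.7 dB.

92.7 dB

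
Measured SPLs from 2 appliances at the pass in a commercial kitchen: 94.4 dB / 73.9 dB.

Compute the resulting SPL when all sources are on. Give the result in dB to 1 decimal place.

Sum in the linear (power) domain: Σ 10^(Lᵢ/10) = 10^(94.4/10) + 10^(73.9/10) = 2.779e+09.
Combined level = 10 log₁₀(2.779e+09) = 94.4 dB.

94.4 dB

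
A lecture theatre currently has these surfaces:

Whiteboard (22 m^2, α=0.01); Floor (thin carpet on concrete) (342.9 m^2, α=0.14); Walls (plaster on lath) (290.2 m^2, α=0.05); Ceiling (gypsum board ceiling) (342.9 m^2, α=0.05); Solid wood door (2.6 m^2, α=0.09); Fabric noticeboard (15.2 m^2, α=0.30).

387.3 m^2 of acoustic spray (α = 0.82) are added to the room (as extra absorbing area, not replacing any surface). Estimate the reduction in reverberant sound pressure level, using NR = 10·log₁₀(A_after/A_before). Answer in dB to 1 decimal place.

6.8 dB

Equivalent absorption area: A_before = 22×0.01 + 342.9×0.14 + 290.2×0.05 + 342.9×0.05 + 2.6×0.09 + 15.2×0.30 = 84.675 m^2.
Treatment contributes 387.3·0.82 = 317.586 sabins.
A_after = 84.675 + 317.586 = 402.261 sabins.
NR = 10·log₁₀(402.261/84.675) = 6.8 dB.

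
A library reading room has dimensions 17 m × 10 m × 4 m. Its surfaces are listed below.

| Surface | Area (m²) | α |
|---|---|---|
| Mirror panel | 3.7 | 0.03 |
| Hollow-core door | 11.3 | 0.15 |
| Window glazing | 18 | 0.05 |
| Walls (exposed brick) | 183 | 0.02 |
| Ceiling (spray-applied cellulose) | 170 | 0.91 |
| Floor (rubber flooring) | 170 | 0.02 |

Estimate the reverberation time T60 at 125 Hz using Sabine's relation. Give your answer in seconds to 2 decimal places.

0.67 s

Summing Sᵢαᵢ: 0.111 + 1.695 + 0.900 + 3.660 + 154.700 + 3.400 → A = 164.466 sabins.
Volume V = 17 × 10 × 4 = 680 m³.
T = 0.161 V/A = 0.161·680/164.466 = 0.67 s.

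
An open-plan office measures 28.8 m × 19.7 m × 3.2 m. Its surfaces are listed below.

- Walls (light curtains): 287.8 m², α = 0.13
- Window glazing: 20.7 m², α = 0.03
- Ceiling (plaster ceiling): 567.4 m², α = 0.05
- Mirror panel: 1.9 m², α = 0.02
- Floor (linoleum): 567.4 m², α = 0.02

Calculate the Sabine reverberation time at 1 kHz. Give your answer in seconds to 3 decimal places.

Total absorption A = 287.8·0.13 + 20.7·0.03 + 567.4·0.05 + 1.9·0.02 + 567.4·0.02
  = 37.414 + 0.621 + 28.370 + 0.038 + 11.348 = 77.791 m² sabins.
V = 28.8·19.7·3.2 = 1815.552 m³.
Sabine: RT60 = 0.161 × 1815.552 / 77.791 = 3.758 s.

3.758 sec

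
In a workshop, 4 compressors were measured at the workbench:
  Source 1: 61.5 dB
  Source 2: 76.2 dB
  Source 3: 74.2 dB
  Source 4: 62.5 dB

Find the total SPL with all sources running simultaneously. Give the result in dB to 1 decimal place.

78.5 dB

Σ 10^(Lᵢ/10) = 7.118e+07.
Back to dB: 10·log₁₀ Σ = 78.5 dB.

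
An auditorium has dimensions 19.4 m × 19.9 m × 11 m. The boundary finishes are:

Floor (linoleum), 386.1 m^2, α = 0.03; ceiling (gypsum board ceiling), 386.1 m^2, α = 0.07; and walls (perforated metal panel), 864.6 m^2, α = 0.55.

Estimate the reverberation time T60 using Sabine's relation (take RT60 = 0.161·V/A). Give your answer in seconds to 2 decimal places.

1.33 s

Summing Sᵢαᵢ: 11.583 + 27.027 + 475.530 → A = 514.140 sabins.
Volume V = 19.4 × 19.9 × 11 = 4246.66 m³.
Sabine: RT60 = 0.161 × 4246.66 / 514.140 = 1.33 s.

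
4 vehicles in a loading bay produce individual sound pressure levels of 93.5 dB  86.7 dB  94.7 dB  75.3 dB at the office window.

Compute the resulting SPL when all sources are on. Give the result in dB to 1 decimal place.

Σ 10^(Lᵢ/10) = 5.692e+09.
Combined level = 10 log₁₀(5.692e+09) = 97.6 dB.

97.6 dB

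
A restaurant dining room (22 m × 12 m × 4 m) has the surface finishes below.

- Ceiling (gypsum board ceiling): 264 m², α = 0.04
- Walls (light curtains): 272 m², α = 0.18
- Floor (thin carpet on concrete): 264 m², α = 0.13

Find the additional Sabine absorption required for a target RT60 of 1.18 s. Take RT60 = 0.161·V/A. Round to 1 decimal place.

50.2 sabins

Total absorption A₁ = 264×0.04 + 272×0.18 + 264×0.13
  = 10.560 + 48.960 + 34.320 = 93.840 m² sabins.
V = 1056 m³. Required absorption A₂ = 0.161 × 1056 / 1.18 = 144.081 sabins.
Shortfall: 144.081 − 93.840 = 50.2 sabins.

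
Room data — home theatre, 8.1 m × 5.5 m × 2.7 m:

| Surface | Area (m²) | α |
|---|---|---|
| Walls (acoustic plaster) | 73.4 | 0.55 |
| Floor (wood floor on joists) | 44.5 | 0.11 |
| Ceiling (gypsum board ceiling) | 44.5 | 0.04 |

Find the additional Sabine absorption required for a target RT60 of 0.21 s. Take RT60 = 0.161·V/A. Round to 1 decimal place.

Total absorption A₁ = 73.4×0.55 + 44.5×0.11 + 44.5×0.04
  = 40.370 + 4.895 + 1.780 = 47.045 m² sabins.
V = 120.285 m³. Required absorption A₂ = 0.161 × 120.285 / 0.21 = 92.218 sabins.
ΔA = A₂ − A₁ = 92.218 − 47.045 = 45.2 sabins.

45.2 sabins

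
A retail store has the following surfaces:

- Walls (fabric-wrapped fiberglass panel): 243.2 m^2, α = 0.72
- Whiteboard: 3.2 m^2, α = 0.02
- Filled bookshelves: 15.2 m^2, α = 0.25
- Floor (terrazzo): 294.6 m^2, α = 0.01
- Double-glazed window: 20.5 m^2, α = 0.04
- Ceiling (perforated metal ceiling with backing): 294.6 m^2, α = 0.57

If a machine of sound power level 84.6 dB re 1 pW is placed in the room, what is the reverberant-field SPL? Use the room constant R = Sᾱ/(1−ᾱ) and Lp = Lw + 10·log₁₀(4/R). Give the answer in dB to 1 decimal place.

62.9 dB

A = 350.656 sabins; S = 871.3 m^2.
ᾱ = 0.4025, so room constant R = A/(1−ᾱ) = 586.872 m^2.
Lp = 84.6 + 10·log₁₀(4/586.872) = 84.6 + (-21.66) = 62.9 dB.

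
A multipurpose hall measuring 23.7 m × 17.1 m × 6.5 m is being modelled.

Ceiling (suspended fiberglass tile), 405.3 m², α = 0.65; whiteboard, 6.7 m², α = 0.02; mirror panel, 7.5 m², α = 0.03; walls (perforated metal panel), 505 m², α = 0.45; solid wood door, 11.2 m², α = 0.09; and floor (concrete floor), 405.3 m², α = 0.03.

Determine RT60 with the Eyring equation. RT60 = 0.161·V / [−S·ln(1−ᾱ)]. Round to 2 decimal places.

0.67 s

S = Σ Sᵢ = 1341.0 m².
Absorption A = 405.3·0.65 + 6.7·0.02 + 7.5·0.03 + 505·0.45 + 11.2·0.09 + 405.3·0.03 = 504.221 sabins.
ᾱ = 504.221 / 1341.0 = 0.3760.
−S·ln(1−ᾱ) = −1341.0 × ln(1 − 0.3760) = 632.422.
V = 23.7 × 17.1 × 6.5 = 2634.255 m³.
T = 0.161·V/[−S·ln(1−ᾱ)] = 0.161·2634.255/632.422 = 0.67 s.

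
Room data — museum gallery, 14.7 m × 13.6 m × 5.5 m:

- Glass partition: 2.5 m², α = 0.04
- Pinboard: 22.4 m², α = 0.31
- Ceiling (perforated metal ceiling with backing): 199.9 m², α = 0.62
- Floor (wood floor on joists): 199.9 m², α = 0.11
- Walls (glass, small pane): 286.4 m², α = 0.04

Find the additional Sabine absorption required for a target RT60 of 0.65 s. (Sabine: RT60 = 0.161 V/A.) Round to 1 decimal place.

Total absorption A₁ = 2.5×0.04 + 22.4×0.31 + 199.9×0.62 + 199.9×0.11 + 286.4×0.04
  = 0.100 + 6.944 + 123.938 + 21.989 + 11.456 = 164.427 m² sabins.
V = 1099.56 m³. Required absorption A₂ = 0.161 × 1099.56 / 0.65 = 272.353 sabins.
Shortfall: 272.353 − 164.427 = 107.9 sabins.

107.9 sabins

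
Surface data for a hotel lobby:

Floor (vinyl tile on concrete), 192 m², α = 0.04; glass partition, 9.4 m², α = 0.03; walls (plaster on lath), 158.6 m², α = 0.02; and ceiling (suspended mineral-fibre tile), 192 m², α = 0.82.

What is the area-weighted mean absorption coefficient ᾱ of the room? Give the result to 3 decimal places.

S = Σ Sᵢ = 192 + 9.4 + 158.6 + 192 = 552.0 m².
A = 192·0.04 + 9.4·0.03 + 158.6·0.02 + 192·0.82 = 168.574 sabins.
ᾱ = A/S = 0.305.

0.305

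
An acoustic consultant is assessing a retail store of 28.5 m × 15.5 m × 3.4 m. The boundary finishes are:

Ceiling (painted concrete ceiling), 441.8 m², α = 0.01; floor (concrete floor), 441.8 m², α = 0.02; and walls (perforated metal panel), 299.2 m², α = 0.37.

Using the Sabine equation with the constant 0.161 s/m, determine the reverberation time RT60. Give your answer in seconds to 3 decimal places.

Summing Sᵢαᵢ: 4.418 + 8.836 + 110.704 → A = 123.958 sabins.
V = 28.5·15.5·3.4 = 1501.95 m³.
RT60 = 0.161 · V / A = 0.161 × 1501.95 / 123.958 = 1.951 s.

1.951 s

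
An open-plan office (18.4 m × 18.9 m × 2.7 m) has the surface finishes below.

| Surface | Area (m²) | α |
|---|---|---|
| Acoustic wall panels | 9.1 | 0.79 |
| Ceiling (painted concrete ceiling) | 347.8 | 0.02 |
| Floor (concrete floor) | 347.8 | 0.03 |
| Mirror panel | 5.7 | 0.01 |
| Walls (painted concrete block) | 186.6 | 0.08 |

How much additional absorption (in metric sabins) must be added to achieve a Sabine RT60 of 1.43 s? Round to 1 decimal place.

66.2 sabins

Summing Sᵢαᵢ: 7.189 + 6.956 + 10.434 + 0.057 + 14.928 → A₁ = 39.564 sabins.
Target A₂ = 0.161·938.952/1.43 = 105.714 sabins (V = 938.952 m³).
ΔA = A₂ − A₁ = 105.714 − 39.564 = 66.2 sabins.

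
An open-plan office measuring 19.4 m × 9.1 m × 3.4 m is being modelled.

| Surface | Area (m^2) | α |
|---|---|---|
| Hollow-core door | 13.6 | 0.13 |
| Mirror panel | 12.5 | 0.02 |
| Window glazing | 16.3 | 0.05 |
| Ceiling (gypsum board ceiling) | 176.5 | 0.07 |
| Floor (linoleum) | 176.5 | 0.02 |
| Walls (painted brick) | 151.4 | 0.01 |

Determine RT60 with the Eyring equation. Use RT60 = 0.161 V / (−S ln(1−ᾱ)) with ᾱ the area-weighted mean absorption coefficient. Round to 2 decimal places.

4.69 s

Total surface area S = 13.6 + 12.5 + 16.3 + 176.5 + 176.5 + 151.4 = 546.8 m^2.
Absorption A = 13.6·0.13 + 12.5·0.02 + 16.3·0.05 + 176.5·0.07 + 176.5·0.02 + 151.4·0.01 = 20.232 sabins.
ᾱ = 20.232 / 546.8 = 0.0370.
−S·ln(1−ᾱ) = −546.8 × ln(1 − 0.0370) = 20.615.
V = 19.4 × 9.1 × 3.4 = 600.236 m³.
T = 0.161·V/[−S·ln(1−ᾱ)] = 0.161·600.236/20.615 = 4.69 s.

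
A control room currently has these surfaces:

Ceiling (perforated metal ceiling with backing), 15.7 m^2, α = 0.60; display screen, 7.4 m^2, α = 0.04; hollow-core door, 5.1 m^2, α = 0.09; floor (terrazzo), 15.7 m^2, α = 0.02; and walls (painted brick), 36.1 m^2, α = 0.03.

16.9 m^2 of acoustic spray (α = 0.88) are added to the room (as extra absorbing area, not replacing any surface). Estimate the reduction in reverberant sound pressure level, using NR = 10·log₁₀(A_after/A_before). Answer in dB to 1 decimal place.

A_before = Σ Sᵢαᵢ = 15.7×0.60 + 7.4×0.04 + 5.1×0.09 + 15.7×0.02 + 36.1×0.03 = 11.572 sabins.
Added absorption = 16.9 × 0.88 = 14.872 sabins.
New total A_after = 26.444 sabins.
NR = 10·log₁₀(26.444/11.572) = 3.6 dB.

3.6 dB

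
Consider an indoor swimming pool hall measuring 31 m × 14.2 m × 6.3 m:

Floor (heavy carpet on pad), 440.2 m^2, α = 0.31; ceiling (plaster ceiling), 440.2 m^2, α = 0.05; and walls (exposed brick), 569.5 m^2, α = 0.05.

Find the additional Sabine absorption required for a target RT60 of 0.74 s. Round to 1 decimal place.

Summing Sᵢαᵢ: 136.462 + 22.010 + 28.475 → A₁ = 186.947 sabins.
For T = 0.74 s, need A₂ = 0.161·V/T = 0.161·2773.26/0.74 = 603.371 sabins.
Additional absorption ΔA = 603.371 − 186.947 = 416.4 sabins.

416.4 sabins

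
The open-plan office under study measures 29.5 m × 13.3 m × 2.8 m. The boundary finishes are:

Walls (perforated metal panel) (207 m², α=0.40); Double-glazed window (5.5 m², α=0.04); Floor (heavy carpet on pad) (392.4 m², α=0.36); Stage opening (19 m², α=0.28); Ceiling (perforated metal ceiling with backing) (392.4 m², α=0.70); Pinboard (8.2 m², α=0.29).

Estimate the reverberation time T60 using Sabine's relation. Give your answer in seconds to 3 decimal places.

Equivalent absorption area: A = 207×0.40 + 5.5×0.04 + 392.4×0.36 + 19×0.28 + 392.4×0.70 + 8.2×0.29 = 506.662 m².
V = 29.5·13.3·2.8 = 1098.58 m³.
RT60 = 0.161 · V / A = 0.161 × 1098.58 / 506.662 = 0.349 s.

0.349 s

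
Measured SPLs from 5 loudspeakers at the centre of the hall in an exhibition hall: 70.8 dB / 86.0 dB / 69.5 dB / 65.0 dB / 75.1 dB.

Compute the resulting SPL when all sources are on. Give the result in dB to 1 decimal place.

86.6 dB

Converting to relative power and adding: 10^(70.8/10) + 10^(86.0/10) + 10^(69.5/10) + 10^(65.0/10) + 10^(75.1/10) = 4.546e+08.
Back to dB: 10·log₁₀ Σ = 86.6 dB.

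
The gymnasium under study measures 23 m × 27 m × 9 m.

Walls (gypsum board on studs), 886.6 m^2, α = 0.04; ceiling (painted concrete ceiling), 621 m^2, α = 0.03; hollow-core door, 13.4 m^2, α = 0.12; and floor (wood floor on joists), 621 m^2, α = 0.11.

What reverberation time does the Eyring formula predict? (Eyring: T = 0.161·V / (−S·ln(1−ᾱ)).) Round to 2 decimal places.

7.04 s

Total surface area S = 886.6 + 621 + 13.4 + 621 = 2142.0 m^2.
Absorption A = 886.6×0.04 + 621×0.03 + 13.4×0.12 + 621×0.11 = 124.012 sabins.
ᾱ = 124.012 / 2142.0 = 0.0579.
Eyring denominator: −S ln(1−ᾱ) = 127.757.
V = 23 × 27 × 9 = 5589 m³.
T = 0.161·V/[−S·ln(1−ᾱ)] = 0.161·5589/127.757 = 7.04 s.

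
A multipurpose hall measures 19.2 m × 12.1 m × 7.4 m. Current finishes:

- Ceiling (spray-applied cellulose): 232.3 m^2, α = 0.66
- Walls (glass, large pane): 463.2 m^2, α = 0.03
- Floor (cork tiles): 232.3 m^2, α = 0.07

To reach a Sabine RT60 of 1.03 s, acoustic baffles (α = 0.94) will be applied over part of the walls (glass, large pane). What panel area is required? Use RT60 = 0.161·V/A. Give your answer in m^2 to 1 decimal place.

93.7

Equivalent absorption area: A₁ = 232.3·0.66 + 463.2·0.03 + 232.3·0.07 = 183.475 m^2.
V = 1719.168 m³. Target absorption A₂ = 0.161 × 1719.168 / 1.03 = 268.724 sabins.
ΔA needed = 268.724 − 183.475 = 85.249 sabins.
Each m^2 of panel replacing the walls (glass, large pane) adds (0.94 − 0.03) = 0.91 sabins.
Panel area = 85.249 / 0.91 = 93.7 m^2.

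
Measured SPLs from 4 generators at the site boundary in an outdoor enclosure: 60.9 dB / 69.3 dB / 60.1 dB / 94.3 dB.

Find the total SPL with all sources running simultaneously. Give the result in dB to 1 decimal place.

94.3 dB

Converting to relative power and adding: 10^(60.9/10) + 10^(69.3/10) + 10^(60.1/10) + 10^(94.3/10) = 2.702e+09.
Combined level = 10 log₁₀(2.702e+09) = 94.3 dB.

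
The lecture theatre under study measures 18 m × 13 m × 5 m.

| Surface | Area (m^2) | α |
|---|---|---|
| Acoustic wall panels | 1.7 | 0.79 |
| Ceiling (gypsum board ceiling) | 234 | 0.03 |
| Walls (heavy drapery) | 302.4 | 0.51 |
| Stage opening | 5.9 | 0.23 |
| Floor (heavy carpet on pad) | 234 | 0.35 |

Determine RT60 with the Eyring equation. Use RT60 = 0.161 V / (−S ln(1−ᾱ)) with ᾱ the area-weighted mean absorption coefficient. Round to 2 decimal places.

0.64 seconds

S = Σ Sᵢ = 778.0 m^2.
Absorption A = 1.7×0.79 + 234×0.03 + 302.4×0.51 + 5.9×0.23 + 234×0.35 = 245.844 sabins.
ᾱ = 245.844 / 778.0 = 0.3160.
Eyring denominator: −S ln(1−ᾱ) = 295.482.
V = 18 × 13 × 5 = 1170 m³.
T = 0.161·V/[−S·ln(1−ᾱ)] = 0.161·1170/295.482 = 0.64 s.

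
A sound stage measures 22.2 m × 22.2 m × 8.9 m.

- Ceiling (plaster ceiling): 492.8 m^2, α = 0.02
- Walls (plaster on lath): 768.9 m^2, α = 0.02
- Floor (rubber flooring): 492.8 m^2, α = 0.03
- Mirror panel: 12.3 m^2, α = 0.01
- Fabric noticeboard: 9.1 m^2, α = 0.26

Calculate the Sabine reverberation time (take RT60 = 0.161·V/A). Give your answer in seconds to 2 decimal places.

16.61 seconds

Total absorption A = 492.8×0.02 + 768.9×0.02 + 492.8×0.03 + 12.3×0.01 + 9.1×0.26
  = 9.856 + 15.378 + 14.784 + 0.123 + 2.366 = 42.507 m^2 sabins.
Volume V = 22.2 × 22.2 × 8.9 = 4386.276 m³.
T = 0.161 V/A = 0.161·4386.276/42.507 = 16.61 s.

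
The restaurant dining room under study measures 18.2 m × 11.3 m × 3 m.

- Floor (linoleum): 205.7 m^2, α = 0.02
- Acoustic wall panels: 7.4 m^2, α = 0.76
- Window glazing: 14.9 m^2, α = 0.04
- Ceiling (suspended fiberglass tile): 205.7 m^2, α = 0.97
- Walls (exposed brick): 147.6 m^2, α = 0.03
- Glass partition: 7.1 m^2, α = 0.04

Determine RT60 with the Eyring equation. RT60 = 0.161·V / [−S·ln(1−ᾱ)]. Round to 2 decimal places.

0.37 s

Total surface area S = 205.7 + 7.4 + 14.9 + 205.7 + 147.6 + 7.1 = 588.4 m^2.
Σ(Sᵢαᵢ) = 205.7·0.02 + 7.4·0.76 + 14.9·0.04 + 205.7·0.97 + 147.6·0.03 + 7.1·0.04 = 214.575.
Mean coefficient ᾱ = A/S = 0.3647.
−S·ln(1−ᾱ) = −588.4 × ln(1 − 0.3647) = 266.932.
V = 18.2 × 11.3 × 3 = 616.98 m³.
RT60 = 0.161 × 616.98 / 266.932 = 0.37 s.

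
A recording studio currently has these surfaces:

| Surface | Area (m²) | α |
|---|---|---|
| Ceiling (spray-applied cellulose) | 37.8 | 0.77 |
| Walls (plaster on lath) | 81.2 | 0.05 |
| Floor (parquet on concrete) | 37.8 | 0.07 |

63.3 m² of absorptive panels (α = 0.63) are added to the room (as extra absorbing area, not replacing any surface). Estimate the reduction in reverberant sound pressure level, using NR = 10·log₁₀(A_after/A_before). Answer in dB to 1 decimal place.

3.3 dB

A_before = Σ Sᵢαᵢ = 37.8*0.77 + 81.2*0.05 + 37.8*0.07 = 35.812 sabins.
Added absorption = 63.3 × 0.63 = 39.879 sabins.
New total A_after = 75.691 sabins.
NR = 10·log₁₀(75.691/35.812) = 3.3 dB.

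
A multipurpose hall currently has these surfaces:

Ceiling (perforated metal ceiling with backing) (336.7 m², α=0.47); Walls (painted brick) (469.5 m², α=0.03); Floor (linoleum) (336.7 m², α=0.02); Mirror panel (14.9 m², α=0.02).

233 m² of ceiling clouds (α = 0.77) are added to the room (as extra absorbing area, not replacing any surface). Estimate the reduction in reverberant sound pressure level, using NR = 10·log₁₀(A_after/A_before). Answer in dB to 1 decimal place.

Total absorption A_before = 336.7·0.47 + 469.5·0.03 + 336.7·0.02 + 14.9·0.02
  = 158.249 + 14.085 + 6.734 + 0.298 = 179.366 m² sabins.
Treatment contributes 233·0.77 = 179.410 sabins.
New total A_after = 358.776 sabins.
NR = 10·log₁₀(358.776/179.366) = 3.0 dB.

3.0 dB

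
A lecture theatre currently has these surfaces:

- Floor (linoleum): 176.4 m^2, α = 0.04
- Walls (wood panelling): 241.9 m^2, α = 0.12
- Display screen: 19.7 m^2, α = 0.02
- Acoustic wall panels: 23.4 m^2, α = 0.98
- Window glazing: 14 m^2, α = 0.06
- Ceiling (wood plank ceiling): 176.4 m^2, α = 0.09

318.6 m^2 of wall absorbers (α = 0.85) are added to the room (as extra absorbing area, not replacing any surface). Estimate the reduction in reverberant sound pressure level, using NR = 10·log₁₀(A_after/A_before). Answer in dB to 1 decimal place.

6.6 dB

Total absorption A_before = 176.4×0.04 + 241.9×0.12 + 19.7×0.02 + 23.4×0.98 + 14×0.06 + 176.4×0.09
  = 7.056 + 29.028 + 0.394 + 22.932 + 0.840 + 15.876 = 76.126 m^2 sabins.
Treatment contributes 318.6·0.85 = 270.810 sabins.
A_after = 76.126 + 270.810 = 346.936 sabins.
Reduction = 10 log₁₀(A_after/A_before) = 10 log₁₀(4.5574) = 6.6 dB.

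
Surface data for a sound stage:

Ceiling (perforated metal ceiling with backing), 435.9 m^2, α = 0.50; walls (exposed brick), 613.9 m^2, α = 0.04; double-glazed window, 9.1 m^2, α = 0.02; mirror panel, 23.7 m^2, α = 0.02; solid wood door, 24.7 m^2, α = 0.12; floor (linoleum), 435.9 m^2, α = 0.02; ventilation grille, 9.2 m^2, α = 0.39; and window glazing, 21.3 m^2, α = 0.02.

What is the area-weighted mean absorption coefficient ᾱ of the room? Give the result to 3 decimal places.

0.164

S = Σ Sᵢ = 435.9 + 613.9 + 9.1 + 23.7 + 24.7 + 435.9 + 9.2 + 21.3 = 1573.7 m^2.
Σ(Sᵢαᵢ) = 435.9·0.50 + 613.9·0.04 + 9.1·0.02 + 23.7·0.02 + 24.7·0.12 + 435.9·0.02 + 9.2·0.39 + 21.3·0.02 = 258.858.
ᾱ = A/S = 0.164.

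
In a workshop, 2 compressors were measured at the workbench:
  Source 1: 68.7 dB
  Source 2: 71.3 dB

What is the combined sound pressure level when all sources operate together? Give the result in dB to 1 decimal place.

Sum in the linear (power) domain: Σ 10^(Lᵢ/10) = 10^(68.7/10) + 10^(71.3/10) = 2.09e+07.
L_total = 10·log₁₀(2.09e+07) = 73.2 dB.

73.2 dB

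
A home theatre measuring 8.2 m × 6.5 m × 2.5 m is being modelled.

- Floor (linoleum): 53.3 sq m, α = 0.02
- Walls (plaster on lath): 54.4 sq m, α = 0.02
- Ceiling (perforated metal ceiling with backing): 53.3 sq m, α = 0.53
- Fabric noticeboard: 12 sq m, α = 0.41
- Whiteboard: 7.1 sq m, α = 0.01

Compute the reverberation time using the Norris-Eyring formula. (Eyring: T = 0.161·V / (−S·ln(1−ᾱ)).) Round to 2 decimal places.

S = Σ Sᵢ = 180.1 sq m.
Σ(Sᵢαᵢ) = 53.3×0.02 + 54.4×0.02 + 53.3×0.53 + 12×0.41 + 7.1×0.01 = 35.394.
ᾱ = 35.394 / 180.1 = 0.1965.
−S·ln(1−ᾱ) = −180.1 × ln(1 − 0.1965) = 39.402.
V = 8.2 × 6.5 × 2.5 = 133.25 m³.
T = 0.161·V/[−S·ln(1−ᾱ)] = 0.161·133.25/39.402 = 0.54 s.

0.54 sec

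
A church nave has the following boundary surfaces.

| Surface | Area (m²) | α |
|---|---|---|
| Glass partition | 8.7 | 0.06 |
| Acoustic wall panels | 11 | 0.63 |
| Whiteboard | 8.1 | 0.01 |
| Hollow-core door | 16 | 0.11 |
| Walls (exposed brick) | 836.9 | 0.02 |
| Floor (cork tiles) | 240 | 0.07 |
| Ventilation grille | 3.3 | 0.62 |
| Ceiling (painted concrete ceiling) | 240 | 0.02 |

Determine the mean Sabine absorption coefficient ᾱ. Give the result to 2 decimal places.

Total surface area S = 1364.0 m².
Σ(Sᵢαᵢ) = 8.7×0.06 + 11×0.63 + 8.1×0.01 + 16×0.11 + 836.9×0.02 + 240×0.07 + 3.3×0.62 + 240×0.02 = 49.677.
ᾱ = A/S = 0.04.

0.04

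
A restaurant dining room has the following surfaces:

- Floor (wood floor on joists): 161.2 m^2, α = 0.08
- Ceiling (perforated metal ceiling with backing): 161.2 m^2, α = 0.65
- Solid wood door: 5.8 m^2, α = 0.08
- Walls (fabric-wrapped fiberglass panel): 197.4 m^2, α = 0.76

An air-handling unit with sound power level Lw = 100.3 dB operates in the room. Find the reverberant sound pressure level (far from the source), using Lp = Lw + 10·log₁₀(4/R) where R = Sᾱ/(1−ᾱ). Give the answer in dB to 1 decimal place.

Σ(Sᵢαᵢ) = 161.2×0.08 + 161.2×0.65 + 5.8×0.08 + 197.4×0.76 = 268.164; total area S = 525.6 m^2.
ᾱ = 0.5102, so room constant R = A/(1−ᾱ) = 547.497 m^2.
Lp = Lw + 10 log₁₀(4/R) = 100.3 -21.36 = 78.9 dB.

78.9 dB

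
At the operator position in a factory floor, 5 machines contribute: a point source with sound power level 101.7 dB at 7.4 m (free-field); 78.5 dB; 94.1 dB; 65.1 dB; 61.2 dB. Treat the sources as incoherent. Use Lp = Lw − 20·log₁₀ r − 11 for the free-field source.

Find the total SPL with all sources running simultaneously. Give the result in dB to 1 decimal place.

94.3 dB

Source at 7.4 m: Lp = 101.7 − 20·log₁₀(7.4) − 11 = 73.3 dB.
Σ 10^(Lᵢ/10) = 2.667e+09.
Combined level = 10 log₁₀(2.667e+09) = 94.3 dB.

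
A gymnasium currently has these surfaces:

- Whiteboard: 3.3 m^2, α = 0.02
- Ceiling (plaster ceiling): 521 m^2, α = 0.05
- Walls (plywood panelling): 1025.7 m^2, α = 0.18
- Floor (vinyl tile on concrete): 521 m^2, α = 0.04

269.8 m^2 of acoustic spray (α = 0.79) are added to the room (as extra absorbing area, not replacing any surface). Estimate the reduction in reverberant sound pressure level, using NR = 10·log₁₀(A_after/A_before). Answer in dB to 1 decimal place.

2.8 dB

A_before = Σ Sᵢαᵢ = 3.3*0.02 + 521*0.05 + 1025.7*0.18 + 521*0.04 = 231.582 sabins.
Treatment contributes 269.8·0.79 = 213.142 sabins.
New total A_after = 444.724 sabins.
Reduction = 10 log₁₀(A_after/A_before) = 10 log₁₀(1.9204) = 2.8 dB.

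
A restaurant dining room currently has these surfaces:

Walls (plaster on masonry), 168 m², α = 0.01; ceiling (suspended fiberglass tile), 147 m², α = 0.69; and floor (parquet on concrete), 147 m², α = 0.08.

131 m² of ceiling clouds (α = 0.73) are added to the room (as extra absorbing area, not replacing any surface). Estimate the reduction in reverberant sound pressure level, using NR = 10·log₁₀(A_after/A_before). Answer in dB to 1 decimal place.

2.6 dB

Equivalent absorption area: A_before = 168·0.01 + 147·0.69 + 147·0.08 = 114.870 m².
Added absorption = 131 × 0.73 = 95.630 sabins.
New total A_after = 210.500 sabins.
Reduction = 10 log₁₀(A_after/A_before) = 10 log₁₀(1.8325) = 2.6 dB.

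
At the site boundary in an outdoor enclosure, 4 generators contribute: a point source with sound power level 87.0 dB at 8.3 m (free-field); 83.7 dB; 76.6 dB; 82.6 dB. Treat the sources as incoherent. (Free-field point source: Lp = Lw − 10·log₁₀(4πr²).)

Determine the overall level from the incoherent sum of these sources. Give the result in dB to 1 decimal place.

86.7 dB

Source at 8.3 m: Lp = 87.0 − 10·log₁₀(4π·8.3²) = 87.0 − 10·log₁₀(865.697) = 57.6 dB.
Sum in the linear (power) domain: Σ 10^(Lᵢ/10) = 10^(57.6/10) + 10^(83.7/10) + 10^(76.6/10) + 10^(82.6/10) = 4.627e+08.
L_total = 10·log₁₀(4.627e+08) = 86.7 dB.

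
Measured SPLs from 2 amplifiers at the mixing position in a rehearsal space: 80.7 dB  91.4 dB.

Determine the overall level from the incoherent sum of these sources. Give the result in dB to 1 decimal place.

Converting to relative power and adding: 10^(80.7/10) + 10^(91.4/10) = 1.498e+09.
Combined level = 10 log₁₀(1.498e+09) = 91.8 dB.

91.8 dB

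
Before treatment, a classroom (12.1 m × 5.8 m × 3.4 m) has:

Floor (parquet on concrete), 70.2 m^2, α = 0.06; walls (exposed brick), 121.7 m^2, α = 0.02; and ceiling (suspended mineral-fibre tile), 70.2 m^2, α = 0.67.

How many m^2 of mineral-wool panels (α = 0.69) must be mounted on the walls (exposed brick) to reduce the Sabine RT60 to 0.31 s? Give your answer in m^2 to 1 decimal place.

Equivalent absorption area: A₁ = 70.2*0.06 + 121.7*0.02 + 70.2*0.67 = 53.680 m^2.
V = 238.612 m³. Target absorption A₂ = 0.161 × 238.612 / 0.31 = 123.924 sabins.
ΔA needed = 123.924 − 53.680 = 70.244 sabins.
Each m^2 of panel replacing the walls (exposed brick) adds (0.69 − 0.02) = 0.67 sabins.
Area = ΔA/Δα = 70.244/0.67 = 104.8 m^2.

104.8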